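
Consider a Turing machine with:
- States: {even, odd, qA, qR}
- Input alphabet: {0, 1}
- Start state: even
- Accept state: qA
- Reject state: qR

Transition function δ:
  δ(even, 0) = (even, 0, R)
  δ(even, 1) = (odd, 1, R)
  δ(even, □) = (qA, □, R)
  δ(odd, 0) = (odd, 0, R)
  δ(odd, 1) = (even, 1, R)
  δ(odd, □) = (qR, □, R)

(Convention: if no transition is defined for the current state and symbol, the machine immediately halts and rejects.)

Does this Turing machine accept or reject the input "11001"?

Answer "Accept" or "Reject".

Execution trace:
Initial: [even]11001
Step 1: δ(even, 1) = (odd, 1, R) → 1[odd]1001
Step 2: δ(odd, 1) = (even, 1, R) → 11[even]001
Step 3: δ(even, 0) = (even, 0, R) → 110[even]01
Step 4: δ(even, 0) = (even, 0, R) → 1100[even]1
Step 5: δ(even, 1) = (odd, 1, R) → 11001[odd]□
Step 6: δ(odd, □) = (qR, □, R) → 11001□[qR]□

The machine reaches the reject state qR and halts.

Answer: Reject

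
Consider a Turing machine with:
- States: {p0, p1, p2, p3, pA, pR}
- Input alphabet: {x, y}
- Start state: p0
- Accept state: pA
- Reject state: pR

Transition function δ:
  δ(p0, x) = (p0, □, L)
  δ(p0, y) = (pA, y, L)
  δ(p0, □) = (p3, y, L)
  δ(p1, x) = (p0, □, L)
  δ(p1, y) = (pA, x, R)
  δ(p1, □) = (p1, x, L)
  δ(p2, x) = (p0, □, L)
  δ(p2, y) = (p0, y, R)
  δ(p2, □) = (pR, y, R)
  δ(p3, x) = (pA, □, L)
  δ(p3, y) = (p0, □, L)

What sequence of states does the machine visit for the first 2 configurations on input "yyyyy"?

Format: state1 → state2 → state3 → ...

Execution trace:
Initial: [p0]yyyyy
Step 1: δ(p0, y) = (pA, y, L) → [pA]□yyyyy

The machine reaches the accept state pA and halts.

State sequence: p0 → pA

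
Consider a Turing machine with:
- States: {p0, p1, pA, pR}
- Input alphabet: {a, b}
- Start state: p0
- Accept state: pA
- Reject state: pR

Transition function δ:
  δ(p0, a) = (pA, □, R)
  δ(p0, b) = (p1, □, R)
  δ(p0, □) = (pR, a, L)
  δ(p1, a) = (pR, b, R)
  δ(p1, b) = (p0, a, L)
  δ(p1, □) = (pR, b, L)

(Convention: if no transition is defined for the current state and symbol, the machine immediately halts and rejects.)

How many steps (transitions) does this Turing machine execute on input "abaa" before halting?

Execution trace:
Initial: [p0]abaa
Step 1: δ(p0, a) = (pA, □, R) → □[pA]baa

The machine reaches the accept state pA and halts.

The machine executed 1 step before halting.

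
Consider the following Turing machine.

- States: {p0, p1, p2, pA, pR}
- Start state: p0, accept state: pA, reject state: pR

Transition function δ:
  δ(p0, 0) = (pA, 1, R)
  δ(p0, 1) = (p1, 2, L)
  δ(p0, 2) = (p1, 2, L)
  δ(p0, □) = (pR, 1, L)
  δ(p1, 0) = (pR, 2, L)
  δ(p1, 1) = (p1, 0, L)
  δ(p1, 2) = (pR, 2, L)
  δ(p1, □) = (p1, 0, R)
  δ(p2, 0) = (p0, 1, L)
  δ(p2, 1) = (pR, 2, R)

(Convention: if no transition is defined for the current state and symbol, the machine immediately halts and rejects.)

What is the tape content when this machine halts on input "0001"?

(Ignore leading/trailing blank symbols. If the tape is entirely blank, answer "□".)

Execution trace:
Initial: [p0]0001
Step 1: δ(p0, 0) = (pA, 1, R) → 1[pA]001

The machine reaches the accept state pA and halts.

Final tape (ignoring leading/trailing blanks): 1001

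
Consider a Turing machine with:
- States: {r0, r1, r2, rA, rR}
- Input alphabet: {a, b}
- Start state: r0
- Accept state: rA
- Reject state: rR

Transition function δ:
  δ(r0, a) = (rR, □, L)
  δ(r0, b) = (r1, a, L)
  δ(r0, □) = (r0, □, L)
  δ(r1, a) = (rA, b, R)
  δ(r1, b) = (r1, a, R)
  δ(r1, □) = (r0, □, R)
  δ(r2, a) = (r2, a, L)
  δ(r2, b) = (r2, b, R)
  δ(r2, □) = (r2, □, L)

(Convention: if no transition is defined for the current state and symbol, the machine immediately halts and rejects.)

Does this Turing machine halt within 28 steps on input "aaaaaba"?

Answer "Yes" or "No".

Execution trace:
Initial: [r0]aaaaaba
Step 1: δ(r0, a) = (rR, □, L) → [rR]□□aaaaba

The machine reaches the reject state rR and halts.
The machine halted after 1 step (within the 28-step bound).

Answer: Yes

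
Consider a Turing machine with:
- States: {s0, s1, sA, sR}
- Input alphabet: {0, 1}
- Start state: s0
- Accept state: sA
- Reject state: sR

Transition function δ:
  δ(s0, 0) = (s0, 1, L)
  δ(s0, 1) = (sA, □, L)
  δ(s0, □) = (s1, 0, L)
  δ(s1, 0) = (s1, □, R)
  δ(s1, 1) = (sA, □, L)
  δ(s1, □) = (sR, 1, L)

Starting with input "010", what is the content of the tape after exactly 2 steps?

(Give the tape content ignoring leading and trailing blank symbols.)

Execution trace:
Initial: [s0]010
Step 1: δ(s0, 0) = (s0, 1, L) → [s0]□110
Step 2: δ(s0, □) = (s1, 0, L) → [s1]□0110

After 2 steps, the tape (ignoring leading/trailing blanks) is: 0110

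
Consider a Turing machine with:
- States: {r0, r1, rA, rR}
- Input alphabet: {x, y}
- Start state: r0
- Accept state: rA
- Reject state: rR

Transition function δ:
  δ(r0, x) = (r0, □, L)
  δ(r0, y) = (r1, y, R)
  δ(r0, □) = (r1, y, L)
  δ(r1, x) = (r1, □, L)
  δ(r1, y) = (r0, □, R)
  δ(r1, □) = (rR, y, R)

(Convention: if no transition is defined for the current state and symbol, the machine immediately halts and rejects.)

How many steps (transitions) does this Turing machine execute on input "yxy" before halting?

Execution trace:
Initial: [r0]yxy
Step 1: δ(r0, y) = (r1, y, R) → y[r1]xy
Step 2: δ(r1, x) = (r1, □, L) → [r1]y□y
Step 3: δ(r1, y) = (r0, □, R) → □[r0]□y
Step 4: δ(r0, □) = (r1, y, L) → [r1]□yy
Step 5: δ(r1, □) = (rR, y, R) → y[rR]yy

The machine reaches the reject state rR and halts.

The machine executed 5 steps before halting.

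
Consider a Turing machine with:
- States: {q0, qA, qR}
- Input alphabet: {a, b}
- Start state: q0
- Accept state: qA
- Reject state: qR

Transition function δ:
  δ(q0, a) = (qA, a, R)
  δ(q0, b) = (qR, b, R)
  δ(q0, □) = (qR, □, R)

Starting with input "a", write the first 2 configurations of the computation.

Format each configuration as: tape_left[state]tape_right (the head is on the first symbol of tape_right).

Transitions applied:
Step 1: δ(q0, a) = (qA, a, R)

The first 2 configurations are:
[q0]a ⊢ a[qA]□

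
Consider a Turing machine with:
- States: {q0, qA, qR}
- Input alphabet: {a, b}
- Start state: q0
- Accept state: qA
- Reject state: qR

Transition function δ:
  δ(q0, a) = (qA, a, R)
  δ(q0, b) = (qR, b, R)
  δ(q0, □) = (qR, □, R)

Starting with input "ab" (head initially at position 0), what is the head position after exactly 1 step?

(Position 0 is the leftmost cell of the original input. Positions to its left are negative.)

Execution trace (head position shown):
Step 0: [q0]ab  (head at position 0)
Step 1: move right → a[qA]b  (head at position 1)

After 1 step, the head is at position 1.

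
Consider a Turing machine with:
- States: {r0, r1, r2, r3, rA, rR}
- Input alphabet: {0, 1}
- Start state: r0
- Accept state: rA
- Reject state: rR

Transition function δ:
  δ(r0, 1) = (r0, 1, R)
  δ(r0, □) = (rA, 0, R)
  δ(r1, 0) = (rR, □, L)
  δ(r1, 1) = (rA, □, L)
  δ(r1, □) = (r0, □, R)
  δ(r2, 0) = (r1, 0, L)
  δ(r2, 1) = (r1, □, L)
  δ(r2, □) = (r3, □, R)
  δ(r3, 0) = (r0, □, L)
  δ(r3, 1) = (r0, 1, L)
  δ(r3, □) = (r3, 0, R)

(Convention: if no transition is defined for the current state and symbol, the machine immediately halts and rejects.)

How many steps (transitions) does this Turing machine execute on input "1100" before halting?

Execution trace:
Initial: [r0]1100
Step 1: δ(r0, 1) = (r0, 1, R) → 1[r0]100
Step 2: δ(r0, 1) = (r0, 1, R) → 11[r0]00

No transition is defined for δ(r0, 0). By convention the machine halts and rejects.

The machine executed 2 steps before halting.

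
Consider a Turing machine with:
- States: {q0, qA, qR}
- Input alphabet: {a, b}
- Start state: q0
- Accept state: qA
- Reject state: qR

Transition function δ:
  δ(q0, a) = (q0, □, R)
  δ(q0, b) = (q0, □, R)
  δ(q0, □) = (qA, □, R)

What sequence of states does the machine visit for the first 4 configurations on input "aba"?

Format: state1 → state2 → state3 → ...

Execution trace:
Initial: [q0]aba
Step 1: δ(q0, a) = (q0, □, R) → □[q0]ba
Step 2: δ(q0, b) = (q0, □, R) → □□[q0]a
Step 3: δ(q0, a) = (q0, □, R) → □□□[q0]□

State sequence: q0 → q0 → q0 → q0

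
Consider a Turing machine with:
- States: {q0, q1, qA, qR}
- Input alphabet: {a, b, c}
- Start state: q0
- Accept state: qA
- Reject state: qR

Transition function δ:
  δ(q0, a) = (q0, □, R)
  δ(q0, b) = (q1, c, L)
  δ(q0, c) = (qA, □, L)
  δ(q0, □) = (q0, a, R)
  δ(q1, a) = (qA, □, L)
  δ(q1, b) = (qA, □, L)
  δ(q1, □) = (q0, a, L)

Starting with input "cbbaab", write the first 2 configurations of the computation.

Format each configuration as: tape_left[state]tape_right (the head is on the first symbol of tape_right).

Transitions applied:
Step 1: δ(q0, c) = (qA, □, L)

The first 2 configurations are:
[q0]cbbaab ⊢ [qA]□□bbaab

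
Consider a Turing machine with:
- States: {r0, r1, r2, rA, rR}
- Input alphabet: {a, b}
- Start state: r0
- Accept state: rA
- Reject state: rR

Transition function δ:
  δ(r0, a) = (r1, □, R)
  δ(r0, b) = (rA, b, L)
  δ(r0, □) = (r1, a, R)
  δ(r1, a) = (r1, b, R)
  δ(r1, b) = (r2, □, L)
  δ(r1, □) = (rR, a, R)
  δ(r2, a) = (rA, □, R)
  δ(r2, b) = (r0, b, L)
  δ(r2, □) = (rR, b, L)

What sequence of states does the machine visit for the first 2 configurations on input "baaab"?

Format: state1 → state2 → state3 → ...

Execution trace:
Initial: [r0]baaab
Step 1: δ(r0, b) = (rA, b, L) → [rA]□baaab

The machine reaches the accept state rA and halts.

State sequence: r0 → rA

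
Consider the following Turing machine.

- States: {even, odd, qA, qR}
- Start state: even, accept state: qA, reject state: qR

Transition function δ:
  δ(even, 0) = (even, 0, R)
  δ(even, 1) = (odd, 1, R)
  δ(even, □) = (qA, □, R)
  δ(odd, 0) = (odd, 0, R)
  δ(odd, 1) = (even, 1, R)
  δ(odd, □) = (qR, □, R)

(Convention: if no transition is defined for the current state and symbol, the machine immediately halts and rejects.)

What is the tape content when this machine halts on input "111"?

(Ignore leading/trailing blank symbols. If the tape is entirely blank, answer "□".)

Execution trace:
Initial: [even]111
Step 1: δ(even, 1) = (odd, 1, R) → 1[odd]11
Step 2: δ(odd, 1) = (even, 1, R) → 11[even]1
Step 3: δ(even, 1) = (odd, 1, R) → 111[odd]□
Step 4: δ(odd, □) = (qR, □, R) → 111□[qR]□

The machine reaches the reject state qR and halts.

Final tape (ignoring leading/trailing blanks): 111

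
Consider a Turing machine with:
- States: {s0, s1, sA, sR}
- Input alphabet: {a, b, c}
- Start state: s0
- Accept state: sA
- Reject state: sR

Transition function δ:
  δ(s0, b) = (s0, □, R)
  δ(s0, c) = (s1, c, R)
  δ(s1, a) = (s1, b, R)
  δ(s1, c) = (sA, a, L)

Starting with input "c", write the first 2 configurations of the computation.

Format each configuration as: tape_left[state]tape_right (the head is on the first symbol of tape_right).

Transitions applied:
Step 1: δ(s0, c) = (s1, c, R)

The first 2 configurations are:
[s0]c ⊢ c[s1]□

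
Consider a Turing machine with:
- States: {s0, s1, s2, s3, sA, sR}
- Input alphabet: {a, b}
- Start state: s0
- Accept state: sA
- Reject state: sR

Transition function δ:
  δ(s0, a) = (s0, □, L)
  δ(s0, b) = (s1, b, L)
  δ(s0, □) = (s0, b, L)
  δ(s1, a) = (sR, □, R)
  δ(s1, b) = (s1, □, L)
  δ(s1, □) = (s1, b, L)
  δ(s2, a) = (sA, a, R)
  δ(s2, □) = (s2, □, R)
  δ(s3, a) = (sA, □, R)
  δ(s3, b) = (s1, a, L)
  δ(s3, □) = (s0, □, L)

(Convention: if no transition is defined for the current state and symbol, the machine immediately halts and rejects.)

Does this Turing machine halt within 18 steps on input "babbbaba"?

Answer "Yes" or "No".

Execution trace:
Initial: [s0]babbbaba
Step 1: δ(s0, b) = (s1, b, L) → [s1]□babbbaba
Step 2: δ(s1, □) = (s1, b, L) → [s1]□bbabbbaba
Step 3: δ(s1, □) = (s1, b, L) → [s1]□bbbabbbaba
Step 4: δ(s1, □) = (s1, b, L) → [s1]□bbbbabbbaba
Step 5: δ(s1, □) = (s1, b, L) → [s1]□bbbbbabbbaba
Step 6: δ(s1, □) = (s1, b, L) → [s1]□bbbbbbabbbaba
Step 7: δ(s1, □) = (s1, b, L) → [s1]□bbbbbbbabbbaba
Step 8: δ(s1, □) = (s1, b, L) → [s1]□bbbbbbbbabbbaba
Step 9: δ(s1, □) = (s1, b, L) → [s1]□bbbbbbbbbabbbaba
Step 10: δ(s1, □) = (s1, b, L) → [s1]□bbbbbbbbbbabbbaba
Step 11: δ(s1, □) = (s1, b, L) → [s1]□bbbbbbbbbbbabbbaba
Step 12: δ(s1, □) = (s1, b, L) → [s1]□bbbbbbbbbbbbabbbaba
Step 13: δ(s1, □) = (s1, b, L) → [s1]□bbbbbbbbbbbbbabbbaba
Step 14: δ(s1, □) = (s1, b, L) → [s1]□bbbbbbbbbbbbbbabbbaba
Step 15: δ(s1, □) = (s1, b, L) → [s1]□bbbbbbbbbbbbbbbabbbaba
Step 16: δ(s1, □) = (s1, b, L) → [s1]□bbbbbbbbbbbbbbbbabbbaba
Step 17: δ(s1, □) = (s1, b, L) → [s1]□bbbbbbbbbbbbbbbbbabbbaba
Step 18: δ(s1, □) = (s1, b, L) → [s1]□bbbbbbbbbbbbbbbbbbabbbaba

The machine has not reached a halting state after 18 steps.
The machine did not halt within the 18-step bound.

Answer: No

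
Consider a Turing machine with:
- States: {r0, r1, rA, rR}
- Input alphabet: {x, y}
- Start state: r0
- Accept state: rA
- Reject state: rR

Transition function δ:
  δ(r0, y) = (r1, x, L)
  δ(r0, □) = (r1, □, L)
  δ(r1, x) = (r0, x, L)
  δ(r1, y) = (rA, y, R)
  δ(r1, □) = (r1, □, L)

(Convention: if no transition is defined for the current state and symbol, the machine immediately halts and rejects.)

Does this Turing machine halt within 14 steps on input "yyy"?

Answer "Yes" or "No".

Execution trace:
Initial: [r0]yyy
Step 1: δ(r0, y) = (r1, x, L) → [r1]□xyy
Step 2: δ(r1, □) = (r1, □, L) → [r1]□□xyy
Step 3: δ(r1, □) = (r1, □, L) → [r1]□□□xyy
Step 4: δ(r1, □) = (r1, □, L) → [r1]□□□□xyy
Step 5: δ(r1, □) = (r1, □, L) → [r1]□□□□□xyy
Step 6: δ(r1, □) = (r1, □, L) → [r1]□□□□□□xyy
Step 7: δ(r1, □) = (r1, □, L) → [r1]□□□□□□□xyy
Step 8: δ(r1, □) = (r1, □, L) → [r1]□□□□□□□□xyy
Step 9: δ(r1, □) = (r1, □, L) → [r1]□□□□□□□□□xyy
Step 10: δ(r1, □) = (r1, □, L) → [r1]□□□□□□□□□□xyy
Step 11: δ(r1, □) = (r1, □, L) → [r1]□□□□□□□□□□□xyy
Step 12: δ(r1, □) = (r1, □, L) → [r1]□□□□□□□□□□□□xyy
Step 13: δ(r1, □) = (r1, □, L) → [r1]□□□□□□□□□□□□□xyy
Step 14: δ(r1, □) = (r1, □, L) → [r1]□□□□□□□□□□□□□□xyy

The machine has not reached a halting state after 14 steps.
The machine did not halt within the 14-step bound.

Answer: No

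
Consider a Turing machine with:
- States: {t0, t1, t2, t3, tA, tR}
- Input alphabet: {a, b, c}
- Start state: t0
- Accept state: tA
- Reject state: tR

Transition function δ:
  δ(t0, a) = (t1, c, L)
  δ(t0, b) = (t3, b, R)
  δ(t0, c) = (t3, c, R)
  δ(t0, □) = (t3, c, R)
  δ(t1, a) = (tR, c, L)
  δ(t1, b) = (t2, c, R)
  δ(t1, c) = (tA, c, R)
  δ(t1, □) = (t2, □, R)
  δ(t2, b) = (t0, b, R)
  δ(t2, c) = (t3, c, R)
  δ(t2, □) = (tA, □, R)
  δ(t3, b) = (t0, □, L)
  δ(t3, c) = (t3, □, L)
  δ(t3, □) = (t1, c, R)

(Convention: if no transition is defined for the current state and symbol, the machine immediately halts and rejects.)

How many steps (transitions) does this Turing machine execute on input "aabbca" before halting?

Execution trace:
Initial: [t0]aabbca
Step 1: δ(t0, a) = (t1, c, L) → [t1]□cabbca
Step 2: δ(t1, □) = (t2, □, R) → □[t2]cabbca
Step 3: δ(t2, c) = (t3, c, R) → □c[t3]abbca

No transition is defined for δ(t3, a). By convention the machine halts and rejects.

The machine executed 3 steps before halting.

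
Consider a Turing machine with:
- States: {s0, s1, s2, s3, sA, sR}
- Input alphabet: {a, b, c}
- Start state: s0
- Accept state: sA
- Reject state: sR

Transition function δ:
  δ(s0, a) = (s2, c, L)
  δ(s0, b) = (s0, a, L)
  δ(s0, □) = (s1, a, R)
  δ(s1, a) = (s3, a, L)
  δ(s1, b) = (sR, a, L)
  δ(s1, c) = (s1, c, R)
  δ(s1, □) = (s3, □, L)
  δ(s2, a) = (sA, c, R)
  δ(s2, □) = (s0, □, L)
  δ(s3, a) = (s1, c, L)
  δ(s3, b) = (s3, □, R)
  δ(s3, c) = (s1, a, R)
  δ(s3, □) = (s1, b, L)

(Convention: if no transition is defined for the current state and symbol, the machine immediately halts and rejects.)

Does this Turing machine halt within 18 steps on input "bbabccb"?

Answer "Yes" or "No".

Execution trace:
Initial: [s0]bbabccb
Step 1: δ(s0, b) = (s0, a, L) → [s0]□ababccb
Step 2: δ(s0, □) = (s1, a, R) → a[s1]ababccb
Step 3: δ(s1, a) = (s3, a, L) → [s3]aababccb
Step 4: δ(s3, a) = (s1, c, L) → [s1]□cababccb
Step 5: δ(s1, □) = (s3, □, L) → [s3]□□cababccb
Step 6: δ(s3, □) = (s1, b, L) → [s1]□b□cababccb
Step 7: δ(s1, □) = (s3, □, L) → [s3]□□b□cababccb
Step 8: δ(s3, □) = (s1, b, L) → [s1]□b□b□cababccb
Step 9: δ(s1, □) = (s3, □, L) → [s3]□□b□b□cababccb
Step 10: δ(s3, □) = (s1, b, L) → [s1]□b□b□b□cababccb
Step 11: δ(s1, □) = (s3, □, L) → [s3]□□b□b□b□cababccb
Step 12: δ(s3, □) = (s1, b, L) → [s1]□b□b□b□b□cababccb
Step 13: δ(s1, □) = (s3, □, L) → [s3]□□b□b□b□b□cababccb
Step 14: δ(s3, □) = (s1, b, L) → [s1]□b□b□b□b□b□cababccb
Step 15: δ(s1, □) = (s3, □, L) → [s3]□□b□b□b□b□b□cababccb
Step 16: δ(s3, □) = (s1, b, L) → [s1]□b□b□b□b□b□b□cababccb
Step 17: δ(s1, □) = (s3, □, L) → [s3]□□b□b□b□b□b□b□cababccb
Step 18: δ(s3, □) = (s1, b, L) → [s1]□b□b□b□b□b□b□b□cababccb

The machine has not reached a halting state after 18 steps.
The machine did not halt within the 18-step bound.

Answer: No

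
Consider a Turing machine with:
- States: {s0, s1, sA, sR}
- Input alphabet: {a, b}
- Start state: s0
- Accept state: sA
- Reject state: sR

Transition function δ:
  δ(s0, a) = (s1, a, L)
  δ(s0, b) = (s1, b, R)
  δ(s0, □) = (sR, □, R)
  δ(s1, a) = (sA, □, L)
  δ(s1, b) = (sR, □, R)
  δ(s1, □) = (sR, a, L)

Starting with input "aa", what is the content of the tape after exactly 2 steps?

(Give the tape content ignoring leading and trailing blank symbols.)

Execution trace:
Initial: [s0]aa
Step 1: δ(s0, a) = (s1, a, L) → [s1]□aa
Step 2: δ(s1, □) = (sR, a, L) → [sR]□aaa

The machine reaches the reject state sR and halts.

After 2 steps, the tape (ignoring leading/trailing blanks) is: aaa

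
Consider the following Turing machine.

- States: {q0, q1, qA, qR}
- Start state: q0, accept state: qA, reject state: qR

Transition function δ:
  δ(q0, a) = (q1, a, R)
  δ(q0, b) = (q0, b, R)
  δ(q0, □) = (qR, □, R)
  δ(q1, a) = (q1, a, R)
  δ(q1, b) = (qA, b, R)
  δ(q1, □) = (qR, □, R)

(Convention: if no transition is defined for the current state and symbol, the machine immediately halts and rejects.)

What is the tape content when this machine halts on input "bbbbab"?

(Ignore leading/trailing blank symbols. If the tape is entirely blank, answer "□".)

Execution trace:
Initial: [q0]bbbbab
Step 1: δ(q0, b) = (q0, b, R) → b[q0]bbbab
Step 2: δ(q0, b) = (q0, b, R) → bb[q0]bbab
Step 3: δ(q0, b) = (q0, b, R) → bbb[q0]bab
Step 4: δ(q0, b) = (q0, b, R) → bbbb[q0]ab
Step 5: δ(q0, a) = (q1, a, R) → bbbba[q1]b
Step 6: δ(q1, b) = (qA, b, R) → bbbbab[qA]□

The machine reaches the accept state qA and halts.

Final tape (ignoring leading/trailing blanks): bbbbab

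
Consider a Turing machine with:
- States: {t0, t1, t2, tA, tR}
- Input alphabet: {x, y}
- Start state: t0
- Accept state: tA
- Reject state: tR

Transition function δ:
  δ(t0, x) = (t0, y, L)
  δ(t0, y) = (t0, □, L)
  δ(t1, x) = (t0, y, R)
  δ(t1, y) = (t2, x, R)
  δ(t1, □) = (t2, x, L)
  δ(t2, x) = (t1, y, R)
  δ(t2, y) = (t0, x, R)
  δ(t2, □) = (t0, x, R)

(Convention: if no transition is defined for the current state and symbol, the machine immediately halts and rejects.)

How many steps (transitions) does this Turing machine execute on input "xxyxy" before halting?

Execution trace:
Initial: [t0]xxyxy
Step 1: δ(t0, x) = (t0, y, L) → [t0]□yxyxy

No transition is defined for δ(t0, □). By convention the machine halts and rejects.

The machine executed 1 step before halting.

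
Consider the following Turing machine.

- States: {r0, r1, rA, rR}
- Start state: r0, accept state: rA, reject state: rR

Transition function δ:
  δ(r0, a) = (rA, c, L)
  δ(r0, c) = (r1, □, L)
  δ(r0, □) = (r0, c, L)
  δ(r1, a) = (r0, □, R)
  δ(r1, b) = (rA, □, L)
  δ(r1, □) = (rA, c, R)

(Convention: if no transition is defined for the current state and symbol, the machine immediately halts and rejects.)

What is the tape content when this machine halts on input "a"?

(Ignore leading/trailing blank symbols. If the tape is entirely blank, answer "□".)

Execution trace:
Initial: [r0]a
Step 1: δ(r0, a) = (rA, c, L) → [rA]□c

The machine reaches the accept state rA and halts.

Final tape (ignoring leading/trailing blanks): c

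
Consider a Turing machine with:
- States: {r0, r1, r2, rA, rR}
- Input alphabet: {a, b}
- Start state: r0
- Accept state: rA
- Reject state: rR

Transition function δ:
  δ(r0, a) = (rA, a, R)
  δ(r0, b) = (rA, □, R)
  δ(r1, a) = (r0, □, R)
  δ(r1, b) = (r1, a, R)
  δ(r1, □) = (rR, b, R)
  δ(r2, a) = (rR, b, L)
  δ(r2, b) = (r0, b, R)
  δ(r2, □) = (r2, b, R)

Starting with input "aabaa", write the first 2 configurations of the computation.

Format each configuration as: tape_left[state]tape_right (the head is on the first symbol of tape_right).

Transitions applied:
Step 1: δ(r0, a) = (rA, a, R)

The first 2 configurations are:
[r0]aabaa ⊢ a[rA]abaa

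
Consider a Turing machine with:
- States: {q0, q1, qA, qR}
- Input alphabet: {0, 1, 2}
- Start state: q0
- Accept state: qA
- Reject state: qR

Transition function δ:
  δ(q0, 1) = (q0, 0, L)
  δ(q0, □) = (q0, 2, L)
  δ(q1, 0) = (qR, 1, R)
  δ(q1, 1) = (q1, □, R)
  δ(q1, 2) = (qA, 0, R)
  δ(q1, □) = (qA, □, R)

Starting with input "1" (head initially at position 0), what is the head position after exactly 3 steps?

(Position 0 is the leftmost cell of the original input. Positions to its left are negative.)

Execution trace (head position shown):
Step 0: [q0]1  (head at position 0)
Step 1: move left → [q0]□0  (head at position -1)
Step 2: move left → [q0]□20  (head at position -2)
Step 3: move left → [q0]□220  (head at position -3)

After 3 steps, the head is at position -3.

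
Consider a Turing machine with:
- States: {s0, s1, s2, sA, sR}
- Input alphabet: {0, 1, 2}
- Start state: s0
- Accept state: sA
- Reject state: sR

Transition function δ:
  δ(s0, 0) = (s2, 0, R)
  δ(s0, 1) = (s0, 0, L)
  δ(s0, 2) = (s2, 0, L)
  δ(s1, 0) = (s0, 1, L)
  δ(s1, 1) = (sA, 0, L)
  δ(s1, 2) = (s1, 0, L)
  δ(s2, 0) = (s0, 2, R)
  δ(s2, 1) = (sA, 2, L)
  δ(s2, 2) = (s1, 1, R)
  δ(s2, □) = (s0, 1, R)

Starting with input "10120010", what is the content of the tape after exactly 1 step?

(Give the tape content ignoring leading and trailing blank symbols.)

Execution trace:
Initial: [s0]10120010
Step 1: δ(s0, 1) = (s0, 0, L) → [s0]□00120010

No transition is defined for δ(s0, □). By convention the machine halts and rejects.

After 1 step, the tape (ignoring leading/trailing blanks) is: 00120010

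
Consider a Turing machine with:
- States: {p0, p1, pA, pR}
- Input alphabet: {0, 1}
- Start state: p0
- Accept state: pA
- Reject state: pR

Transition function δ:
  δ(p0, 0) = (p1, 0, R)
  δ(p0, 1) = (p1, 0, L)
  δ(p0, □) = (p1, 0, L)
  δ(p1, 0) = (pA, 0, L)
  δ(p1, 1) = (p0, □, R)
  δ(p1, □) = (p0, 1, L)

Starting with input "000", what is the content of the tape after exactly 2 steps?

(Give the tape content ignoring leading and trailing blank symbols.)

Execution trace:
Initial: [p0]000
Step 1: δ(p0, 0) = (p1, 0, R) → 0[p1]00
Step 2: δ(p1, 0) = (pA, 0, L) → [pA]000

The machine reaches the accept state pA and halts.

After 2 steps, the tape (ignoring leading/trailing blanks) is: 000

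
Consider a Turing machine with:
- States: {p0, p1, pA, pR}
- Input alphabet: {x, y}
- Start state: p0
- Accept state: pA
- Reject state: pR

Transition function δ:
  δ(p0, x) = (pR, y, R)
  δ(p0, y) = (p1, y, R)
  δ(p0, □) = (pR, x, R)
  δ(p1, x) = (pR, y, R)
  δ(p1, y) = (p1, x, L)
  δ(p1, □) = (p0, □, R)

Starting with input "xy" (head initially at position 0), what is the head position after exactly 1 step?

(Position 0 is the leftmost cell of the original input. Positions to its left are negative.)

Execution trace (head position shown):
Step 0: [p0]xy  (head at position 0)
Step 1: move right → y[pR]y  (head at position 1)

After 1 step, the head is at position 1.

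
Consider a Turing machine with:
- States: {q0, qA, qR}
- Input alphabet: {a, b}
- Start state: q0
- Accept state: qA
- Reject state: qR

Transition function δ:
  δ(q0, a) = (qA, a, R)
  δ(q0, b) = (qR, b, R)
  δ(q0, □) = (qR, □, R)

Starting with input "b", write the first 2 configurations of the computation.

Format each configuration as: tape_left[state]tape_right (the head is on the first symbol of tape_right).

Transitions applied:
Step 1: δ(q0, b) = (qR, b, R)

The first 2 configurations are:
[q0]b ⊢ b[qR]□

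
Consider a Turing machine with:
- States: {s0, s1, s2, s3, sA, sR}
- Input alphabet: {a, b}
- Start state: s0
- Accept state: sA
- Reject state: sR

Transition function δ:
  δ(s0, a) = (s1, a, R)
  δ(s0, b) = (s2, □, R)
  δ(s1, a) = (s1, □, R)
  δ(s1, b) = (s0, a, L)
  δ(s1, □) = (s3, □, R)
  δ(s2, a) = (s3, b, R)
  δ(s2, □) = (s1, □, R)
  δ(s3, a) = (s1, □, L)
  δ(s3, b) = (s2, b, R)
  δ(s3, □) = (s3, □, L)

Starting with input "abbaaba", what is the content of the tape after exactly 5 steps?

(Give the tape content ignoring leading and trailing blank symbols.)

Execution trace:
Initial: [s0]abbaaba
Step 1: δ(s0, a) = (s1, a, R) → a[s1]bbaaba
Step 2: δ(s1, b) = (s0, a, L) → [s0]aabaaba
Step 3: δ(s0, a) = (s1, a, R) → a[s1]abaaba
Step 4: δ(s1, a) = (s1, □, R) → a□[s1]baaba
Step 5: δ(s1, b) = (s0, a, L) → a[s0]□aaaba

No transition is defined for δ(s0, □). By convention the machine halts and rejects.

After 5 steps, the tape (ignoring leading/trailing blanks) is: a□aaaba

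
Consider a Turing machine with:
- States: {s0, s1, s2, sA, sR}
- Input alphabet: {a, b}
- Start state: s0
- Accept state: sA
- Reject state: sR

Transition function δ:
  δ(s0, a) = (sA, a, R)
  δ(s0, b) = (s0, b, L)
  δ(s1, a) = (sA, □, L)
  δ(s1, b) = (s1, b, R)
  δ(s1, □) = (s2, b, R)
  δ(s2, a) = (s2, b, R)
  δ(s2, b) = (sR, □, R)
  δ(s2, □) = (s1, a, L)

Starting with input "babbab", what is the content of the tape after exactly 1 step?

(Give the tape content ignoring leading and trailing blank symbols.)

Execution trace:
Initial: [s0]babbab
Step 1: δ(s0, b) = (s0, b, L) → [s0]□babbab

No transition is defined for δ(s0, □). By convention the machine halts and rejects.

After 1 step, the tape (ignoring leading/trailing blanks) is: babbab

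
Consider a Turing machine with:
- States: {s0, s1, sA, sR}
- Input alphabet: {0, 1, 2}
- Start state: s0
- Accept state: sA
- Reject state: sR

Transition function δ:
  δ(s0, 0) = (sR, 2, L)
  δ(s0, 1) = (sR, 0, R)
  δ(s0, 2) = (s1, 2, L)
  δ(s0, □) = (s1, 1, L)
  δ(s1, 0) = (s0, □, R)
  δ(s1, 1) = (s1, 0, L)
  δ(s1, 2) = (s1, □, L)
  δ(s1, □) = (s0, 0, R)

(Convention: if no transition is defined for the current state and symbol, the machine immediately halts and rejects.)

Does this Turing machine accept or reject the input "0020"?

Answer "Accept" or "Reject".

Execution trace:
Initial: [s0]0020
Step 1: δ(s0, 0) = (sR, 2, L) → [sR]□2020

The machine reaches the reject state sR and halts.

Answer: Reject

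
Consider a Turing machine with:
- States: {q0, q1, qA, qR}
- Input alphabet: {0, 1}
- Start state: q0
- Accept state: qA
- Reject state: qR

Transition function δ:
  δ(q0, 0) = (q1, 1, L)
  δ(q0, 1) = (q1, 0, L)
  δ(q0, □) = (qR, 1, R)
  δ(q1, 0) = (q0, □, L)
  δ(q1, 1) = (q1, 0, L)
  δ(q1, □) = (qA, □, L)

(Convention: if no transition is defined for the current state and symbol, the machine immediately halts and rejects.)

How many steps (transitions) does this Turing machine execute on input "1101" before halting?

Execution trace:
Initial: [q0]1101
Step 1: δ(q0, 1) = (q1, 0, L) → [q1]□0101
Step 2: δ(q1, □) = (qA, □, L) → [qA]□□0101

The machine reaches the accept state qA and halts.

The machine executed 2 steps before halting.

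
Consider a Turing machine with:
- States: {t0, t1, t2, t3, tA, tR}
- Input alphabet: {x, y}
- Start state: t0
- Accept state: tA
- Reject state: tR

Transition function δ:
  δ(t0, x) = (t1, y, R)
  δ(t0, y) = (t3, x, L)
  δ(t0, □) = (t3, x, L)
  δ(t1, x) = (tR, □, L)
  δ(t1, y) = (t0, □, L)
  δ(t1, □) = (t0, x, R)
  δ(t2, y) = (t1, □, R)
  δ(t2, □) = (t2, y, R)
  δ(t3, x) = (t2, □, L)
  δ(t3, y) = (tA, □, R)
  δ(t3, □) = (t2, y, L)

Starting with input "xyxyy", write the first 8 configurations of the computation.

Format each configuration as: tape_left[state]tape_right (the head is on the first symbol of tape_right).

Transitions applied:
Step 1: δ(t0, x) = (t1, y, R)
Step 2: δ(t1, y) = (t0, □, L)
Step 3: δ(t0, y) = (t3, x, L)
Step 4: δ(t3, □) = (t2, y, L)
Step 5: δ(t2, □) = (t2, y, R)
Step 6: δ(t2, y) = (t1, □, R)
Step 7: δ(t1, x) = (tR, □, L)

The first 8 configurations are:
[t0]xyxyy ⊢ y[t1]yxyy ⊢ [t0]y□xyy ⊢ [t3]□x□xyy ⊢ [t2]□yx□xyy ⊢ y[t2]yx□xyy ⊢ y□[t1]x□xyy ⊢ y[tR]□□□xyy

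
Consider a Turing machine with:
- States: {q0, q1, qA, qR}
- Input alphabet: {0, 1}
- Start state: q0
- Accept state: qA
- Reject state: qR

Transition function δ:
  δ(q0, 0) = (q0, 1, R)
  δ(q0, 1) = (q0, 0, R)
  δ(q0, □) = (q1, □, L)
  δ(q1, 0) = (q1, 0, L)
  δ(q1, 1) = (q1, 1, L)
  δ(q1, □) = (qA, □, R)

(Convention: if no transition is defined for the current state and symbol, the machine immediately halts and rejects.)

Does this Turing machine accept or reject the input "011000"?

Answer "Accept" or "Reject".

Execution trace:
Initial: [q0]011000
Step 1: δ(q0, 0) = (q0, 1, R) → 1[q0]11000
Step 2: δ(q0, 1) = (q0, 0, R) → 10[q0]1000
Step 3: δ(q0, 1) = (q0, 0, R) → 100[q0]000
Step 4: δ(q0, 0) = (q0, 1, R) → 1001[q0]00
Step 5: δ(q0, 0) = (q0, 1, R) → 10011[q0]0
Step 6: δ(q0, 0) = (q0, 1, R) → 100111[q0]□
Step 7: δ(q0, □) = (q1, □, L) → 10011[q1]1□
Step 8: δ(q1, 1) = (q1, 1, L) → 1001[q1]11□
Step 9: δ(q1, 1) = (q1, 1, L) → 100[q1]111□
Step 10: δ(q1, 1) = (q1, 1, L) → 10[q1]0111□
Step 11: δ(q1, 0) = (q1, 0, L) → 1[q1]00111□
Step 12: δ(q1, 0) = (q1, 0, L) → [q1]100111□
Step 13: δ(q1, 1) = (q1, 1, L) → [q1]□100111□
Step 14: δ(q1, □) = (qA, □, R) → □[qA]100111□

The machine reaches the accept state qA and halts.

Answer: Accept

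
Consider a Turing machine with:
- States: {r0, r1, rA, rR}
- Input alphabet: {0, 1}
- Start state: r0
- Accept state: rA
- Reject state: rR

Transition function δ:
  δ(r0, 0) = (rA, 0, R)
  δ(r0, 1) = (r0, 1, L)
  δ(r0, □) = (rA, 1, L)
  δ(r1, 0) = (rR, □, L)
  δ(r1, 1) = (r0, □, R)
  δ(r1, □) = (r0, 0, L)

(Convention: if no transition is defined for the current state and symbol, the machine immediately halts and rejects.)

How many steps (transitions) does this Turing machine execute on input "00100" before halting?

Execution trace:
Initial: [r0]00100
Step 1: δ(r0, 0) = (rA, 0, R) → 0[rA]0100

The machine reaches the accept state rA and halts.

The machine executed 1 step before halting.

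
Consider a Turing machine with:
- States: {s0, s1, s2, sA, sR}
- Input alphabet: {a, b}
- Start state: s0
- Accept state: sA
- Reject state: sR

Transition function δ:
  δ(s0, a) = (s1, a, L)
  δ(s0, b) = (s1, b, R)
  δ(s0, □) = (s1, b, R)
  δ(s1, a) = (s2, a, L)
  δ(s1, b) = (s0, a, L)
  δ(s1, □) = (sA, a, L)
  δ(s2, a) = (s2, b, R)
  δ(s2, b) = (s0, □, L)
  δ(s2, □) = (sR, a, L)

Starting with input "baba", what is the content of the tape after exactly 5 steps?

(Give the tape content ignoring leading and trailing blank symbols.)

Execution trace:
Initial: [s0]baba
Step 1: δ(s0, b) = (s1, b, R) → b[s1]aba
Step 2: δ(s1, a) = (s2, a, L) → [s2]baba
Step 3: δ(s2, b) = (s0, □, L) → [s0]□□aba
Step 4: δ(s0, □) = (s1, b, R) → b[s1]□aba
Step 5: δ(s1, □) = (sA, a, L) → [sA]baaba

The machine reaches the accept state sA and halts.

After 5 steps, the tape (ignoring leading/trailing blanks) is: baaba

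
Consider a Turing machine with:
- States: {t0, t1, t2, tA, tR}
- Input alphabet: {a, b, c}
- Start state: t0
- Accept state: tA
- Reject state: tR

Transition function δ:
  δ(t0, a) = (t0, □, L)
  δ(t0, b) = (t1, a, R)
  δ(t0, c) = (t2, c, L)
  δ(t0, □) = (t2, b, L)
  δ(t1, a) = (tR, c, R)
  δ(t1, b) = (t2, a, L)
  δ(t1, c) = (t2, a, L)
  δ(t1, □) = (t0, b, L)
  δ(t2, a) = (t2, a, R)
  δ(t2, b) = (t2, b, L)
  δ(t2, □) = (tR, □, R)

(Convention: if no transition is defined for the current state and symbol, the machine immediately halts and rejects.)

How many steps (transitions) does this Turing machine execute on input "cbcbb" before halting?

Execution trace:
Initial: [t0]cbcbb
Step 1: δ(t0, c) = (t2, c, L) → [t2]□cbcbb
Step 2: δ(t2, □) = (tR, □, R) → □[tR]cbcbb

The machine reaches the reject state tR and halts.

The machine executed 2 steps before halting.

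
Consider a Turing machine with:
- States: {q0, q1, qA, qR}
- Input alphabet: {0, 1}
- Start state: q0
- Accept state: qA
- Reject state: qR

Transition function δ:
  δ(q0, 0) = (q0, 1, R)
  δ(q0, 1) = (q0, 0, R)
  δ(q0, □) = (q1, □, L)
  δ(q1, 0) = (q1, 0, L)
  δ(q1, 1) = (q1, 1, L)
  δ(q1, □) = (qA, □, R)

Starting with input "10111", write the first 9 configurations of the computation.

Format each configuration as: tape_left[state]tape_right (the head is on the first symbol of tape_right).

Transitions applied:
Step 1: δ(q0, 1) = (q0, 0, R)
Step 2: δ(q0, 0) = (q0, 1, R)
Step 3: δ(q0, 1) = (q0, 0, R)
Step 4: δ(q0, 1) = (q0, 0, R)
Step 5: δ(q0, 1) = (q0, 0, R)
Step 6: δ(q0, □) = (q1, □, L)
Step 7: δ(q1, 0) = (q1, 0, L)
Step 8: δ(q1, 0) = (q1, 0, L)

The first 9 configurations are:
[q0]10111 ⊢ 0[q0]0111 ⊢ 01[q0]111 ⊢ 010[q0]11 ⊢ 0100[q0]1 ⊢ 01000[q0]□ ⊢ 0100[q1]0□ ⊢ 010[q1]00□ ⊢ 01[q1]000□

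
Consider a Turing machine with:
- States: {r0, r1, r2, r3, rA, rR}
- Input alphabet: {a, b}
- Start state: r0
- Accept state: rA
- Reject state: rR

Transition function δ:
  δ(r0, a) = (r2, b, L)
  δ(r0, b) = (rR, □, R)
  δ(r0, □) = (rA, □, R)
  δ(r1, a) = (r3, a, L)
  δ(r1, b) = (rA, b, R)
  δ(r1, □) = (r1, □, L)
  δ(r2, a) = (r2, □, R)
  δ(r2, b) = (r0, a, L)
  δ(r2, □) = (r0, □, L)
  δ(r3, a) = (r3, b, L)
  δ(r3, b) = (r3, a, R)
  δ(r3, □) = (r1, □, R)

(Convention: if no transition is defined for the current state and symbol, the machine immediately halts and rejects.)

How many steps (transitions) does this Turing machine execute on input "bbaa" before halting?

Execution trace:
Initial: [r0]bbaa
Step 1: δ(r0, b) = (rR, □, R) → □[rR]baa

The machine reaches the reject state rR and halts.

The machine executed 1 step before halting.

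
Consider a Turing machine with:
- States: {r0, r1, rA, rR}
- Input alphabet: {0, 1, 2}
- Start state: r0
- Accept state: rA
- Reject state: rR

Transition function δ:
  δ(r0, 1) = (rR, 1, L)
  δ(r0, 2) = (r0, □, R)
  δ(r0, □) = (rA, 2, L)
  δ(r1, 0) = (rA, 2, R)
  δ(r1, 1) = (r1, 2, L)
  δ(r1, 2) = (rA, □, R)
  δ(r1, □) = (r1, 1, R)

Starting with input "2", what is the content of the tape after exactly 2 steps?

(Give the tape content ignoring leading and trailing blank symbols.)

Execution trace:
Initial: [r0]2
Step 1: δ(r0, 2) = (r0, □, R) → □[r0]□
Step 2: δ(r0, □) = (rA, 2, L) → [rA]□2

The machine reaches the accept state rA and halts.

After 2 steps, the tape (ignoring leading/trailing blanks) is: 2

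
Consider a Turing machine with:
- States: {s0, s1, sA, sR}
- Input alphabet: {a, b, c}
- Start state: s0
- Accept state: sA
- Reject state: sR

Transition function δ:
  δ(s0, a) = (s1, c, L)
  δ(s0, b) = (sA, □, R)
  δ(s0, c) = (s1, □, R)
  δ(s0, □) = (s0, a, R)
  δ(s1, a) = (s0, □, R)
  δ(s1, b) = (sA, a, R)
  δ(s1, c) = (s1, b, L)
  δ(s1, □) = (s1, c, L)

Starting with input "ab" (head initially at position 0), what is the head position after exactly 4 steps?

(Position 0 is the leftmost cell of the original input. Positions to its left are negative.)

Execution trace (head position shown):
Step 0: [s0]ab  (head at position 0)
Step 1: move left → [s1]□cb  (head at position -1)
Step 2: move left → [s1]□ccb  (head at position -2)
Step 3: move left → [s1]□cccb  (head at position -3)
Step 4: move left → [s1]□ccccb  (head at position -4)

After 4 steps, the head is at position -4.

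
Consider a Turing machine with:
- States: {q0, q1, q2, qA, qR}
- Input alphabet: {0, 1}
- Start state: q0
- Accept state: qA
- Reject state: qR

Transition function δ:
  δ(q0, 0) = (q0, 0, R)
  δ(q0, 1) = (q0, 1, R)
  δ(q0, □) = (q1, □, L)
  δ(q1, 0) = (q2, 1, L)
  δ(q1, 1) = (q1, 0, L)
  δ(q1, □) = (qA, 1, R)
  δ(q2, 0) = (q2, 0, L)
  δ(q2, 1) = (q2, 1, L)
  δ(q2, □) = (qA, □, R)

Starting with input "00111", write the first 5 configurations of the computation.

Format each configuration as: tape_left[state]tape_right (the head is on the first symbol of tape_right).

Transitions applied:
Step 1: δ(q0, 0) = (q0, 0, R)
Step 2: δ(q0, 0) = (q0, 0, R)
Step 3: δ(q0, 1) = (q0, 1, R)
Step 4: δ(q0, 1) = (q0, 1, R)

The first 5 configurations are:
[q0]00111 ⊢ 0[q0]0111 ⊢ 00[q0]111 ⊢ 001[q0]11 ⊢ 0011[q0]1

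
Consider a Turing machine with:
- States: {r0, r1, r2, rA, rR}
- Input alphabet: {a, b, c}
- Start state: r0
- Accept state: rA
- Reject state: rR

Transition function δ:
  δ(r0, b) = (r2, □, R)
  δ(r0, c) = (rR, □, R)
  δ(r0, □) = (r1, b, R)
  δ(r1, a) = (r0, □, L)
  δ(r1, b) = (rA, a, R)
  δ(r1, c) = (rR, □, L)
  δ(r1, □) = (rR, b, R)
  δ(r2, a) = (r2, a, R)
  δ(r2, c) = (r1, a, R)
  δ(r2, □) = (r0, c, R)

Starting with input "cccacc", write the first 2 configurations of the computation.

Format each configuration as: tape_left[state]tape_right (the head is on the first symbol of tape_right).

Transitions applied:
Step 1: δ(r0, c) = (rR, □, R)

The first 2 configurations are:
[r0]cccacc ⊢ □[rR]ccacc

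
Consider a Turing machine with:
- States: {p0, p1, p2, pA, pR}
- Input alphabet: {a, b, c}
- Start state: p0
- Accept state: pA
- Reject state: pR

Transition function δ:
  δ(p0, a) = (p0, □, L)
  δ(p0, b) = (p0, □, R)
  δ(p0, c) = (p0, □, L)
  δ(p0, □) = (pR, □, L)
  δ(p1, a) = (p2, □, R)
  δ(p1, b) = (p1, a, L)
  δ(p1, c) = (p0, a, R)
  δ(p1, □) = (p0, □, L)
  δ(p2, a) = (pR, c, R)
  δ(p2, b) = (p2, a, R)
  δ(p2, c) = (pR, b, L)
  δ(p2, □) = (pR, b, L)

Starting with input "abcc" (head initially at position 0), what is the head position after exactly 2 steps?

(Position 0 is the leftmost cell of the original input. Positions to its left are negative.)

Execution trace (head position shown):
Step 0: [p0]abcc  (head at position 0)
Step 1: move left → [p0]□□bcc  (head at position -1)
Step 2: move left → [pR]□□□bcc  (head at position -2)

After 2 steps, the head is at position -2.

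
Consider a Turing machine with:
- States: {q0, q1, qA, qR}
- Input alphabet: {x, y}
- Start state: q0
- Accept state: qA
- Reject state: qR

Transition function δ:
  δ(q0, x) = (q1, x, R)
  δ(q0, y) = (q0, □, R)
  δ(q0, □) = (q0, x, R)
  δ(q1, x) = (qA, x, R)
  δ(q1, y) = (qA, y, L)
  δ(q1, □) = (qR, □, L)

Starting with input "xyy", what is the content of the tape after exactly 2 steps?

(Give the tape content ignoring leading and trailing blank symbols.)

Execution trace:
Initial: [q0]xyy
Step 1: δ(q0, x) = (q1, x, R) → x[q1]yy
Step 2: δ(q1, y) = (qA, y, L) → [qA]xyy

The machine reaches the accept state qA and halts.

After 2 steps, the tape (ignoring leading/trailing blanks) is: xyy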